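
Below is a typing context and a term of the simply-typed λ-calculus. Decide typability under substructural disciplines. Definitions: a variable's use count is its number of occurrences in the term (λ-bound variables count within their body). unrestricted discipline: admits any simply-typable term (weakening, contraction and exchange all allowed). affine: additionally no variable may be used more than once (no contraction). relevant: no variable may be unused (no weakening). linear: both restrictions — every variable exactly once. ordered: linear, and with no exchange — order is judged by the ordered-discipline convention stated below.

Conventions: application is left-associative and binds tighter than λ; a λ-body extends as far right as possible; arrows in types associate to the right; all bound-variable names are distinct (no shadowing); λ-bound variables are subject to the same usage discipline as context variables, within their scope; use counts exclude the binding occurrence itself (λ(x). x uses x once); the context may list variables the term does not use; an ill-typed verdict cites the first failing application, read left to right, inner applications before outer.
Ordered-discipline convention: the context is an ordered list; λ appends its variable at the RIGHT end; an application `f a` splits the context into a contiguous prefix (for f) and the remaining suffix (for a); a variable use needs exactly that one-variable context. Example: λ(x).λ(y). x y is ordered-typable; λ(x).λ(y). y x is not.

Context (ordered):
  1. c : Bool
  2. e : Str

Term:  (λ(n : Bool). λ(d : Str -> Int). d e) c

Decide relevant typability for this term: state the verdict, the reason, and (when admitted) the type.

no — n never used (weakening)
use counts: c=1; e=1; n [bound]=0; d [bound]=1
uses in reading order: d, e, c
typing: well-typed at (Str -> Int) -> Int
summary: ordered ✗ | linear ✗ | affine ✓ | relevant ✗ | unrestricted ✓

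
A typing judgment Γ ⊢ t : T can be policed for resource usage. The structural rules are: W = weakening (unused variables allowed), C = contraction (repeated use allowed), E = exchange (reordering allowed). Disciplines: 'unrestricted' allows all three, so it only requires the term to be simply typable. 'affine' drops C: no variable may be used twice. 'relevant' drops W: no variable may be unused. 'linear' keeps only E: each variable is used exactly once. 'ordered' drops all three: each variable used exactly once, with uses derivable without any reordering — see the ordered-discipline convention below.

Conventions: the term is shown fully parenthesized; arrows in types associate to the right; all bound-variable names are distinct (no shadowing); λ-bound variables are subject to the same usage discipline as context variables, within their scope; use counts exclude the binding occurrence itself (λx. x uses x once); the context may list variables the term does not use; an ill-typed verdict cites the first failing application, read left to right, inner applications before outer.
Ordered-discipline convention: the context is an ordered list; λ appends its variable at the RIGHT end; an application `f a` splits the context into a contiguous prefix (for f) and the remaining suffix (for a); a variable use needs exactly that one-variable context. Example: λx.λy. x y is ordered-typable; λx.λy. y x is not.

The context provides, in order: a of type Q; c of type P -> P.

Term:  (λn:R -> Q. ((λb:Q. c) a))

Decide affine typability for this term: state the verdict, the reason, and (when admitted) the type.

yes — no duplicate uses among a, c, n, b; term : (R -> Q) -> P -> P
variable uses: a=1, c=1, n [bound]=0, b [bound]=0
left-to-right use order: c, a
typing: ✓ — (R -> Q) -> P -> P
across the five disciplines: ordered ✗; linear ✗; affine ✓; relevant ✗; unrestricted ✓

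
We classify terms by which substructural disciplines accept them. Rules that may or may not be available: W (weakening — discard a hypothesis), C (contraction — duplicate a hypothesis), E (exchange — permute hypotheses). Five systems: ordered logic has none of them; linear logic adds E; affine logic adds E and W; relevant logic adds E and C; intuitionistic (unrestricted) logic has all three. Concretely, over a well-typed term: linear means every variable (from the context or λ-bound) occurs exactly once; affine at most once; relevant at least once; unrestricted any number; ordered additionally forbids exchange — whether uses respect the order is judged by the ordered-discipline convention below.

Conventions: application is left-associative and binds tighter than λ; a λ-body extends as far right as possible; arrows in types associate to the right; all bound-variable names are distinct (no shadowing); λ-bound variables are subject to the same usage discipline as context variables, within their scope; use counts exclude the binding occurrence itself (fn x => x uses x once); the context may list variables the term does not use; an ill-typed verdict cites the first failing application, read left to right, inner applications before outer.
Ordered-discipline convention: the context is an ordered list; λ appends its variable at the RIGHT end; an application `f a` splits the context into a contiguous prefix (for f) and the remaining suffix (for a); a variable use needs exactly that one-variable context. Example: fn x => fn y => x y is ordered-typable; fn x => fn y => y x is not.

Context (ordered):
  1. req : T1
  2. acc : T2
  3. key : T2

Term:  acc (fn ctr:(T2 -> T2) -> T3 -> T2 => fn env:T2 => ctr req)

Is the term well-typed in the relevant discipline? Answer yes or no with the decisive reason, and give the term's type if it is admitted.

no — fails simple typing
use counts: req=1, acc=1, key=0, ctr (bound)=1, env (bound)=0
use order (left to right): acc, ctr, req
typing: ill-typed: an application expects T2 -> T2 but receives T1
per-discipline verdicts: ordered ✗; linear ✗; affine ✗; relevant ✗; unrestricted ✗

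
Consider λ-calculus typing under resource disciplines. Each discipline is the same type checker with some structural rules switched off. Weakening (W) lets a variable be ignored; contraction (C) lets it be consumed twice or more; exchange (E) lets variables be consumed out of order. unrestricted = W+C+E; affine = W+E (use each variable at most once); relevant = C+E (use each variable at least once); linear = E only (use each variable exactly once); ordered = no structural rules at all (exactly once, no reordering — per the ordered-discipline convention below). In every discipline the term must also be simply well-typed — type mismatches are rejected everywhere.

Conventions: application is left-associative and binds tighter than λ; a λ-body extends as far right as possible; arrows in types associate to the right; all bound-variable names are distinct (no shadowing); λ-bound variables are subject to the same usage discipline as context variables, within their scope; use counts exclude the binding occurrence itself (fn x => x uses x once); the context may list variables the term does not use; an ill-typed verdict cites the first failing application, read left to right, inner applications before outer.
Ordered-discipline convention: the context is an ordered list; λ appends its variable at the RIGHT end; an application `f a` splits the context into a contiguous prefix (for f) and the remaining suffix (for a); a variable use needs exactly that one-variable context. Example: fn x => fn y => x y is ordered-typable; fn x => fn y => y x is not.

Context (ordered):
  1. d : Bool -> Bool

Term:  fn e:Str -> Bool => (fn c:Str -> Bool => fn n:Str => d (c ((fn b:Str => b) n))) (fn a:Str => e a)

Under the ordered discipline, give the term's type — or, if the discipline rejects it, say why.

term : (Str -> Bool) -> Str -> Bool
use counts: d: 1; e [bound]: 1; c [bound]: 1; n [bound]: 1; b [bound]: 1; a [bound]: 1
use order (left to right): d, c, b, n, e, a
typing: ✓ — (Str -> Bool) -> Str -> Bool
across the five disciplines: ordered ✓; linear ✓; affine ✓; relevant ✓; unrestricted ✓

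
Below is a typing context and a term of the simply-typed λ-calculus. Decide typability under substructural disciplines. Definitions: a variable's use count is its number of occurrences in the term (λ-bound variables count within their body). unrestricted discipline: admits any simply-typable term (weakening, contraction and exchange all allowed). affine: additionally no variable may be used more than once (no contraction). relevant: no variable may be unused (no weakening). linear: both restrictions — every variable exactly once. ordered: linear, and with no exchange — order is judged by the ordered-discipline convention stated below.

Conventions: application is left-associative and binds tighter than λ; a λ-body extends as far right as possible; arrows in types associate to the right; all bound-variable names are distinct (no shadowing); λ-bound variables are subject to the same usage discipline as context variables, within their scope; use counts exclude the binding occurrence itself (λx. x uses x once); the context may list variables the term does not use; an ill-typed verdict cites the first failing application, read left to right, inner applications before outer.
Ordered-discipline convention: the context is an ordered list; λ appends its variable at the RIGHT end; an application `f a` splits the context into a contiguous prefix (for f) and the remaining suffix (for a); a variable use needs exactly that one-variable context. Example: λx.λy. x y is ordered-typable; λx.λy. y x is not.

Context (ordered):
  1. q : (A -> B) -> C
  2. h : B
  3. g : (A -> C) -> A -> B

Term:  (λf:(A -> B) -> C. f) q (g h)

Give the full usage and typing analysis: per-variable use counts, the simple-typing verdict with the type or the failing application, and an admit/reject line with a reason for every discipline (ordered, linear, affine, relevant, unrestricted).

usage: q: 1, h: 1, g: 1, f (λ-bound): 1
uses in reading order: f, q, g, h
typing: ill-typed: an application expects A -> C but receives B
ordered: ✗, the type mismatch rejects it
linear: ✗, not simply typable
affine: ✗, fails simple typing
relevant: ✗, a type mismatch blocks all five
unrestricted: ✗, the type mismatch rejects it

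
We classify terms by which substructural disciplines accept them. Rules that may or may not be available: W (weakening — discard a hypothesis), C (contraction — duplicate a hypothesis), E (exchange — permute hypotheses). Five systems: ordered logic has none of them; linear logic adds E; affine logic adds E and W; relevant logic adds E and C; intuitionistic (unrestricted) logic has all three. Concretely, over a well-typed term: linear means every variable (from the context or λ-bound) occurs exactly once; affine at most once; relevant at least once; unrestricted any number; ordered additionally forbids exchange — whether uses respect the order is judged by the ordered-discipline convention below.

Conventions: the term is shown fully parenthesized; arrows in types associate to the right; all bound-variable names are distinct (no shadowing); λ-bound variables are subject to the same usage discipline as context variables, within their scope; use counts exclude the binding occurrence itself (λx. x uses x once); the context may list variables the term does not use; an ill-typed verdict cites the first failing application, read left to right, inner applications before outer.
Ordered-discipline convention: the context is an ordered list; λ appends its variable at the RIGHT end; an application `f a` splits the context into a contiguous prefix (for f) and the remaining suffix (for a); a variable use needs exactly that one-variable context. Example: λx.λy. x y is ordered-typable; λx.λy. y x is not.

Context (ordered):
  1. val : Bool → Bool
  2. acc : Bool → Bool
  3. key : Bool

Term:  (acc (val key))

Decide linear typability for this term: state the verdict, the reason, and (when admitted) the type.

yes — single use per variable (val, acc, key); term : Bool
counts: val ×1, acc ×1, key ×1
uses in reading order: acc, val, key
typing: the term checks, with type Bool
all disciplines: ordered ✗, linear ✓, affine ✓, relevant ✓, unrestricted ✓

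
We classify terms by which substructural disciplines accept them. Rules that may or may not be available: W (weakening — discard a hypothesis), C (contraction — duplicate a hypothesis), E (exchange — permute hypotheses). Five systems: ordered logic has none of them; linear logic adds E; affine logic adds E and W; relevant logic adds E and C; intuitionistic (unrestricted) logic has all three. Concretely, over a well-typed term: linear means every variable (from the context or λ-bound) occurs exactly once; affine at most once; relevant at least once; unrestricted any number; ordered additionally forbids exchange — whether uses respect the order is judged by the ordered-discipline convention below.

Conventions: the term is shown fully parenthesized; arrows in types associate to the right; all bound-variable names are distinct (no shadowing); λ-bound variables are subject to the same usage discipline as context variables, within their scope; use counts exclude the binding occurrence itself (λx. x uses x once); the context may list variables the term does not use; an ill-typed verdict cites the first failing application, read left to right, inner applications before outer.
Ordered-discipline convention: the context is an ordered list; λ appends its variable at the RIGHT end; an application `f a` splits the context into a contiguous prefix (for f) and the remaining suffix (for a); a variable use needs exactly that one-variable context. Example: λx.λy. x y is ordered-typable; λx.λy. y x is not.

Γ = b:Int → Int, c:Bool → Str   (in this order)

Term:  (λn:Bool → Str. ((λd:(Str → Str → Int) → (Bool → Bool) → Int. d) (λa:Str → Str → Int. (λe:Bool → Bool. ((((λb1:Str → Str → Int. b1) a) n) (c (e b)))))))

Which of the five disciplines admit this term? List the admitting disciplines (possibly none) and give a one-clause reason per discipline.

admitted in: none
variable uses: b=1; c=1; n (bound)=1; d (bound)=1; a (bound)=1; e (bound)=1; b1 (bound)=1
left-to-right use order: d, b1, a, n, c, e, b
typing: ill-typed: an argument Bool → Str mismatches the expected Str
ordered ✗ (not simply typable)
linear ✗ (fails simple typing)
affine ✗ (a type mismatch blocks all five)
relevant ✗ (the type mismatch rejects it)
unrestricted ✗ (not simply typable)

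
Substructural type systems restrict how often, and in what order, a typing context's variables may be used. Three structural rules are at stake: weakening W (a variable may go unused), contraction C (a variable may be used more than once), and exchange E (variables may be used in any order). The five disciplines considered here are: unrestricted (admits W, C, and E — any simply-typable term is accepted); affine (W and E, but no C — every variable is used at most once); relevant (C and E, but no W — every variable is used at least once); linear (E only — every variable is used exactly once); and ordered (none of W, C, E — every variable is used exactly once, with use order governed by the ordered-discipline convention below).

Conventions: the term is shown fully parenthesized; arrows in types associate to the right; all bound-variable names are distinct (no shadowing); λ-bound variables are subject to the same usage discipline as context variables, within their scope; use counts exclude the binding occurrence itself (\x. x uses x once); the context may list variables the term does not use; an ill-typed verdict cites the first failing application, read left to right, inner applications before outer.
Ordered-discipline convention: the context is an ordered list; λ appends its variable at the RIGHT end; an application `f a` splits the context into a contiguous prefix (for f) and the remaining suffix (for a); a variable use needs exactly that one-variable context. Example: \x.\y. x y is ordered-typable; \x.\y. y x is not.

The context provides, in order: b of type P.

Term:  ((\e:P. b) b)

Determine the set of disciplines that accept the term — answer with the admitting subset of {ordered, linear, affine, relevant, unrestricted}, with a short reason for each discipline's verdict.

accepted by: unrestricted
counts: b ×2; e (bound) ×0
left-to-right use order: b, b
typing: the term checks, with type P
ordered: ✗ — uses contraction: b ×2; needs weakening: e unused
linear: ✗ — uses contraction: b ×2; needs weakening: e unused
affine: ✗ — uses contraction: b ×2
relevant: ✗ — needs weakening: e unused
unrestricted: ✓ — typability at P is all that's needed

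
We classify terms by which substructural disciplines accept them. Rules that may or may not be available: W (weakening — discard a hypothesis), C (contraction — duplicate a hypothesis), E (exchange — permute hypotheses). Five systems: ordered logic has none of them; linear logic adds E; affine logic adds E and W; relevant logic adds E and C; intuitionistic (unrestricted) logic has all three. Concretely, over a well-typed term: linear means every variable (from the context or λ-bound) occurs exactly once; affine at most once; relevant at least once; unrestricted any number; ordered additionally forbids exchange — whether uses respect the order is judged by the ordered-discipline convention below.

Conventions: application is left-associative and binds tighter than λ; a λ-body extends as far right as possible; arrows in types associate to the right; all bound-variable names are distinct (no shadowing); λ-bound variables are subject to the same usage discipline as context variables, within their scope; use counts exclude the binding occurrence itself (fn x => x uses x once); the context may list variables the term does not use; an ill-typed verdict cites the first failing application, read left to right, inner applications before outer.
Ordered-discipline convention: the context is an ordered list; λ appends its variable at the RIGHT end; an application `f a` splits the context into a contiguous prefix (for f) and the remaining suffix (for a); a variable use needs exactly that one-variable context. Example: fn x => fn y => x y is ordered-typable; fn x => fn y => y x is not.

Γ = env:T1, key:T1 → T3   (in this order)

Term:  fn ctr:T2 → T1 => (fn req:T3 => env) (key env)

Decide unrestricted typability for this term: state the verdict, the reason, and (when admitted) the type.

yes — typability at (T2 → T1) → T1 is all that's needed; term : (T2 → T1) → T1
counts: env=2, key=1, ctr (λ-bound)=0, req (λ-bound)=0
uses in reading order: env, key, env
typing: ✓ — (T2 → T1) → T1
summary: ordered ✗; linear ✗; affine ✗; relevant ✗; unrestricted ✓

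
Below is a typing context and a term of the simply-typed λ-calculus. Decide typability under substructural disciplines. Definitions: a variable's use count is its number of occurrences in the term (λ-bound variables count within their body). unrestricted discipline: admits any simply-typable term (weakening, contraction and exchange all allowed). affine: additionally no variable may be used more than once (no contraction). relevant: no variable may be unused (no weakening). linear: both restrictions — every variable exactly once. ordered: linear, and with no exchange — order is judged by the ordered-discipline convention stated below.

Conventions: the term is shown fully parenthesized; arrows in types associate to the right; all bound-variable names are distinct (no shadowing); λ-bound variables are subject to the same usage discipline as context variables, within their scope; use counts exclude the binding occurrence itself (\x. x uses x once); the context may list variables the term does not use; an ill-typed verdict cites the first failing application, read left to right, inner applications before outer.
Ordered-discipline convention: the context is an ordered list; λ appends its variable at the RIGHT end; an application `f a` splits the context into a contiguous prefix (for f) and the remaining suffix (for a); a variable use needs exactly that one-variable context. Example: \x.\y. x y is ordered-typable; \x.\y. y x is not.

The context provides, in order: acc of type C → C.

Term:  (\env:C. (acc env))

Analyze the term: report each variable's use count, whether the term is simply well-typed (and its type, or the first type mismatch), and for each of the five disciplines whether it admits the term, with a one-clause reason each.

use counts: acc ×1, env (bound) ×1
use order (left to right): acc, env
typing: well-typed at C → C
ordered: ✓, single-use (acc, env), ordered derivation ok
linear: ✓, acc, env: one use apiece
affine: ✓, no duplicate uses among acc, env
relevant: ✓, acc, env: all used, weakening unneeded
unrestricted: ✓, typability at C → C is all that's needed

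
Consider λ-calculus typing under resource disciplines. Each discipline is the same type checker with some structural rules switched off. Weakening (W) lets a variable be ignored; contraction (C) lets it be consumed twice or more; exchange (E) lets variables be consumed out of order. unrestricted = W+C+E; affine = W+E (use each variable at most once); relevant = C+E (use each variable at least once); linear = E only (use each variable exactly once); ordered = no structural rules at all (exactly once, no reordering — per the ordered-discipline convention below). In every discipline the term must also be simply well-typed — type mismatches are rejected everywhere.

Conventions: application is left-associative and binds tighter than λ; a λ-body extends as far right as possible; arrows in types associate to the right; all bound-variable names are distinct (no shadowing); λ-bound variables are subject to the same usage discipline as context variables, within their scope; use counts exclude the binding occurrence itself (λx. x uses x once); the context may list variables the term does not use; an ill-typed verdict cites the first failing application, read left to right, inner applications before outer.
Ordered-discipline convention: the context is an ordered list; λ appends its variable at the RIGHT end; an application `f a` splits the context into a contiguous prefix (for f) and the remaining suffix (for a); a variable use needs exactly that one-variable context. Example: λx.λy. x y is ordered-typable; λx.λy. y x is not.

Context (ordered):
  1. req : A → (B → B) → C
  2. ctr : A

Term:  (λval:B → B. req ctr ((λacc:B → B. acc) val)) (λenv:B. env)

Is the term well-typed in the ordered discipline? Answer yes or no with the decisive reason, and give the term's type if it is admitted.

yes — single-use (req, ctr, val, acc, env), ordered derivation ok; term : C
variable uses: req: 1×, ctr: 1×, val (λ-bound): 1×, acc (λ-bound): 1×, env (λ-bound): 1×
use order (left to right): req, ctr, acc, val, env
typing: well-typed at C
per-discipline verdicts: ordered ✓ | linear ✓ | affine ✓ | relevant ✓ | unrestricted ✓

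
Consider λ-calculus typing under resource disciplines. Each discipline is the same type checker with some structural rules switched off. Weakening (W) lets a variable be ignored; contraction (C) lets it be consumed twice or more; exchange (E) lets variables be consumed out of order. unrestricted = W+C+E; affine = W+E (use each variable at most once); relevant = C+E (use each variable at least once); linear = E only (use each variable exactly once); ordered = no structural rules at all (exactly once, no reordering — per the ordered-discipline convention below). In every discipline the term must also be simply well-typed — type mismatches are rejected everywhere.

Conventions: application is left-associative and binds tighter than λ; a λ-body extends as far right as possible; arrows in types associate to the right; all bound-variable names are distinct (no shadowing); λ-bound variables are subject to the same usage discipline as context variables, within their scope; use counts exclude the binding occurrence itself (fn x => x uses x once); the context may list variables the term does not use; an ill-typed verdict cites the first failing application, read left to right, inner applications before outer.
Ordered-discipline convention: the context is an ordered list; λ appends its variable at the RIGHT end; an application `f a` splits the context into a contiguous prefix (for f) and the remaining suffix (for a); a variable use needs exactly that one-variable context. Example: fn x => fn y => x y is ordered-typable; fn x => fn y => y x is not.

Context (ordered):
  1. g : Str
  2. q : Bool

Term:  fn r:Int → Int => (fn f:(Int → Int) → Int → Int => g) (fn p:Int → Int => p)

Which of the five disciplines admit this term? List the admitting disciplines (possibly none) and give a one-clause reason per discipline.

admitting disciplines: affine, unrestricted
counts: g: 1; q: 0; r (bound): 0; f (bound): 0; p (bound): 1
left-to-right use order: g, p
typing: well-typed — term : (Int → Int) → Str
ordered: ✗, needs weakening: q, r, f unused
linear: ✗, needs weakening: q, r, f unused
affine: ✓, at most one use each (g, q, r, f, p)
relevant: ✗, needs weakening: q, r, f unused
unrestricted: ✓, well-typed at (Int → Int) → Str; no restrictions here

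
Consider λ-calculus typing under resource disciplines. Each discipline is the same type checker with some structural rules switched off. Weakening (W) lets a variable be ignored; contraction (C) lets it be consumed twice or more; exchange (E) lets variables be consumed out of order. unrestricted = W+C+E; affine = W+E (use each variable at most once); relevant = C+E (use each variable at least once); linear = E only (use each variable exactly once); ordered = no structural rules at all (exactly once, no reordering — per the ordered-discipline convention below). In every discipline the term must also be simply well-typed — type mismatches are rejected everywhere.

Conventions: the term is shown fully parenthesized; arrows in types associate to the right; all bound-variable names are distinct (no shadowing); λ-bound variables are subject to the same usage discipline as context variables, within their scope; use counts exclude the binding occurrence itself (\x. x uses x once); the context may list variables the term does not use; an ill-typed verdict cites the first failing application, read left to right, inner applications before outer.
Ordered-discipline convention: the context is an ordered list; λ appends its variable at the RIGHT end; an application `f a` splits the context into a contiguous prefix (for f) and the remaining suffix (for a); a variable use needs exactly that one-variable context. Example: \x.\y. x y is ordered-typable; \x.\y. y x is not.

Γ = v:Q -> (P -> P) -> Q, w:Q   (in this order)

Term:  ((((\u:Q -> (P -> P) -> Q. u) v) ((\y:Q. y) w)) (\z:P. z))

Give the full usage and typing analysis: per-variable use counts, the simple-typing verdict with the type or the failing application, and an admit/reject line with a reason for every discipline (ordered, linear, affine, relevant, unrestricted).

usage: v: 1×; w: 1×; u (λ-bound): 1×; y (λ-bound): 1×; z (λ-bound): 1×
order of uses: u, v, y, w, z
typing: ✓ — Q
ordered: ✓, single-use (v, w, u, y, z), ordered derivation ok
linear: ✓, v, w, u, y, z: one use apiece
affine: ✓, v, w, u, y, z: no repeats, contraction unneeded
relevant: ✓, none of v, w, u, y, z goes unused
unrestricted: ✓, simply typable at Q; W, C, E all held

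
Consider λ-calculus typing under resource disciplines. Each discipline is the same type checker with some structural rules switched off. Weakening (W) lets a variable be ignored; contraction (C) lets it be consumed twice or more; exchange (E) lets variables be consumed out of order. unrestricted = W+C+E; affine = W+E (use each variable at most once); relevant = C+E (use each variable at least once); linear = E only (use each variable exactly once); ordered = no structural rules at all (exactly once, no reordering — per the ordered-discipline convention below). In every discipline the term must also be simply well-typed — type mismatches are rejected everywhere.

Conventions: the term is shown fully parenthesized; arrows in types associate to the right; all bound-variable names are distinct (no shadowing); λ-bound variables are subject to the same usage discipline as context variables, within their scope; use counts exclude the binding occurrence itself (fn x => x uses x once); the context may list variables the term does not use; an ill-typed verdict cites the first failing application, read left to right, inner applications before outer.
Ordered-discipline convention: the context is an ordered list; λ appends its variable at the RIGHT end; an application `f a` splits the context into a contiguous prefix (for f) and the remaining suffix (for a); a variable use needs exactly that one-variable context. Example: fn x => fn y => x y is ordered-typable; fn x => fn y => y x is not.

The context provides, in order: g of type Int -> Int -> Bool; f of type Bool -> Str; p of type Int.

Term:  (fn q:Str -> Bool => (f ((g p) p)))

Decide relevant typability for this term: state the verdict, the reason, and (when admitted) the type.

no — q left unused
variable uses: g=1; f=1; p=2; q [bound]=0
uses in reading order: f, g, p, p
typing: the term checks, with type (Str -> Bool) -> Str
summary: ordered ✗ | linear ✗ | affine ✗ | relevant ✗ | unrestricted ✓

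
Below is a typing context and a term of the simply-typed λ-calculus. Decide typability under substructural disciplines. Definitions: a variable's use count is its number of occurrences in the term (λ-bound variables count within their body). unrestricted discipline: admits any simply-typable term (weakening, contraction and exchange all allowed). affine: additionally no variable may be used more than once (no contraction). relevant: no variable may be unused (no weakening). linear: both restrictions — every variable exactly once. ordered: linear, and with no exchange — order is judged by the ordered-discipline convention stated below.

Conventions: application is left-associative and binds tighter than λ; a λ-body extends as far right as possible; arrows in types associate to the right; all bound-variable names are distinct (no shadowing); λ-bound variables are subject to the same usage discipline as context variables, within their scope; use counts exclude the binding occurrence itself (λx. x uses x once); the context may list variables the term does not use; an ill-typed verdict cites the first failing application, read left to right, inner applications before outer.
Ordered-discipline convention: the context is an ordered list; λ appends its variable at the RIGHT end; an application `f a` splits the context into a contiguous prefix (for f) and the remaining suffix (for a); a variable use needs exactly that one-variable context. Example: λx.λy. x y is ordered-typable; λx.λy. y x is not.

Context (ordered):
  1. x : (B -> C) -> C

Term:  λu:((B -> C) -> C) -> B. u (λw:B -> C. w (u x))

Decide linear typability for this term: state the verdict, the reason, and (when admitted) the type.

no — u ×2 used more than once (contraction)
variable uses: x: 1; u (bound): 2; w (bound): 1
order of uses: u, w, u, x
typing: the term checks, with type (((B -> C) -> C) -> B) -> B
per-discipline verdicts: ordered ✗ · linear ✗ · affine ✗ · relevant ✓ · unrestricted ✓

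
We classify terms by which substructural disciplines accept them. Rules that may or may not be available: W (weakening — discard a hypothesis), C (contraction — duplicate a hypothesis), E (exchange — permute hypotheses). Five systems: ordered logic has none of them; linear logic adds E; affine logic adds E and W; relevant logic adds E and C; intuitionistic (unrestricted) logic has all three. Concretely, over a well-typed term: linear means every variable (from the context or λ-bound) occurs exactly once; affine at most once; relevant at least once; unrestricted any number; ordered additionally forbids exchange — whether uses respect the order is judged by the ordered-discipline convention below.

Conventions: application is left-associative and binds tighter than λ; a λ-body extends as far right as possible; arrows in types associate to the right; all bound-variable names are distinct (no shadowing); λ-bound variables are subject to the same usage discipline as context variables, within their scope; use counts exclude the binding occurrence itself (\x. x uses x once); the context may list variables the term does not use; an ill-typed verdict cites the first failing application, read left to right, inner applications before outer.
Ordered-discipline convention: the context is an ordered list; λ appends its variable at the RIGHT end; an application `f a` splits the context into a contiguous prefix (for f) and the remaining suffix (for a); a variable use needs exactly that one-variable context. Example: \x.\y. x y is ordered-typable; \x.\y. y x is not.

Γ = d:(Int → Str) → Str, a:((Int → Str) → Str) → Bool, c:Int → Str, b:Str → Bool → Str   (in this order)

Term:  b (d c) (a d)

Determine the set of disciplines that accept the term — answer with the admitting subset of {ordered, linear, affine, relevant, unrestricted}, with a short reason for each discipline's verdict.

admitting disciplines: relevant, unrestricted
usage: d ×2; a ×1; c ×1; b ×1
left-to-right use order: b, d, c, a, d
typing: well-typed at Str
ordered: ✗, uses contraction: d ×2
linear: ✗, uses contraction: d ×2
affine: ✗, uses contraction: d ×2
relevant: ✓, d, a, c, b: all used, weakening unneeded
unrestricted: ✓, simply typable at Str; W, C, E all held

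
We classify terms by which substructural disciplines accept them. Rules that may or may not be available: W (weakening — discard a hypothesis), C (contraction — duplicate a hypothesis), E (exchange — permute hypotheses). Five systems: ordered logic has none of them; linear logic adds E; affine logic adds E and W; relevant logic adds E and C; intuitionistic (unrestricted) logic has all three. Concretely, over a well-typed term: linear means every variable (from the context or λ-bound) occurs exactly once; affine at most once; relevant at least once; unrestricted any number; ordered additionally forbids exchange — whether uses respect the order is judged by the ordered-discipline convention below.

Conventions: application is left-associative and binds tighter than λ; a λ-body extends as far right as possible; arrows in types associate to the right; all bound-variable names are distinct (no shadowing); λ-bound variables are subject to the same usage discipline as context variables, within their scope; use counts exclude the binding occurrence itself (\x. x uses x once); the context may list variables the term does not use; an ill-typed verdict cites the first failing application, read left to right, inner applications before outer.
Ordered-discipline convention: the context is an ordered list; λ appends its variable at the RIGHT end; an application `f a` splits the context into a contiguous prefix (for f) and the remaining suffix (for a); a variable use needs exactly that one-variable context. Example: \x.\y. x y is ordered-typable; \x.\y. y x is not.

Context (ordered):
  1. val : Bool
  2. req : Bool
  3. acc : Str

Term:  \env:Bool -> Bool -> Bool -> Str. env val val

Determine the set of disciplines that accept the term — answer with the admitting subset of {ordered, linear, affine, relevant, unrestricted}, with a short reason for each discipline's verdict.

admitting disciplines: unrestricted
variable uses: val ×2; req ×0; acc ×0; env (λ-bound) ×1
uses in reading order: env, val, val
typing: ✓ — (Bool -> Bool -> Bool -> Str) -> Bool -> Str
ordered: ✗, val ×2 used more than once (contraction); req, acc never used (weakening)
linear: ✗, val ×2 used more than once (contraction); req, acc never used (weakening)
affine: ✗, val ×2 used more than once (contraction)
relevant: ✗, req, acc never used (weakening)
unrestricted: ✓, well-typed at (Bool -> Bool -> Bool -> Str) -> Bool -> Str; no restrictions here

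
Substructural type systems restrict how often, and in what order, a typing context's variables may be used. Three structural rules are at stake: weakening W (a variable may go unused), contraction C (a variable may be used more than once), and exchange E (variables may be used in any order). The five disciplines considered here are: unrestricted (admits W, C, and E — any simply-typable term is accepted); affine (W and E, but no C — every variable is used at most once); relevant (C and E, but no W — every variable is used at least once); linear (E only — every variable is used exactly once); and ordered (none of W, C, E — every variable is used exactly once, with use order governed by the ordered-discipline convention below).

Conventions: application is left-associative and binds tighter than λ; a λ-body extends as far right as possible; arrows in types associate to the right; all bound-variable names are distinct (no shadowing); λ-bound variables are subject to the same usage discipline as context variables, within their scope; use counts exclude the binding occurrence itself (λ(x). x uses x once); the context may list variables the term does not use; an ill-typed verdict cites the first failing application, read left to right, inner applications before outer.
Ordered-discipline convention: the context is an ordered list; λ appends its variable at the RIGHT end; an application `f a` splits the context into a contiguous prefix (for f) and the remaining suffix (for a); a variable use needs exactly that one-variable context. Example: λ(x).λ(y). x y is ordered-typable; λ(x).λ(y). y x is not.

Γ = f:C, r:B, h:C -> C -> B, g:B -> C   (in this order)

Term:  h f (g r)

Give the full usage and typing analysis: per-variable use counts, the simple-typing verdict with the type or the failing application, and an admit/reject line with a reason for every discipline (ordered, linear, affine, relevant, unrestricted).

usage: f=1; r=1; h=1; g=1
left-to-right use order: h, f, g, r
typing: ✓ — B
ordered ✗ (no contiguous prefix/suffix split fits h, f, g, r)
linear ✓ (exactly-once usage across f, r, h, g)
affine ✓ (f, r, h, g: no repeats, contraction unneeded)
relevant ✓ (every one of f, r, h, g appears)
unrestricted ✓ (typability at B is all that's needed)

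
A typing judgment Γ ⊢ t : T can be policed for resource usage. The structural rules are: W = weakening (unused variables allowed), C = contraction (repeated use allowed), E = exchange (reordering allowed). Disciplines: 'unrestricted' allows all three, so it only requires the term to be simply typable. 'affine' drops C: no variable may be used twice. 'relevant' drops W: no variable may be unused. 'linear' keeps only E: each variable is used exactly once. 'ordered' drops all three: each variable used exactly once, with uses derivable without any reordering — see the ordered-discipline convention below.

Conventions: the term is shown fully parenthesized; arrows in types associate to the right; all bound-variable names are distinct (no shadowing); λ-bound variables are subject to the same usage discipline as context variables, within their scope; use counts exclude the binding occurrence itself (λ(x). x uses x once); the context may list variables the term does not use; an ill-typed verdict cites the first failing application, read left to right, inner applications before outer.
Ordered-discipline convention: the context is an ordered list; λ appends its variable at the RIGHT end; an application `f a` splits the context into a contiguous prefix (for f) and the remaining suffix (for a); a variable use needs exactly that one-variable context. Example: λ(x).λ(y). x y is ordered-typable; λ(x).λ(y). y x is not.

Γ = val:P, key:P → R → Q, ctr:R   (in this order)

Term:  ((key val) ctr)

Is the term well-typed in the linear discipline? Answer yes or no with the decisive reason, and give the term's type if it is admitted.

yes — val, key, ctr: one use apiece; term : Q
usage: val ×1, key ×1, ctr ×1
left-to-right use order: key, val, ctr
typing: well-typed at Q
per-discipline verdicts: ordered ✗; linear ✓; affine ✓; relevant ✓; unrestricted ✓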